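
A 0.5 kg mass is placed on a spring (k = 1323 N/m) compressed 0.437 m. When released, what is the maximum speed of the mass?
½kx² = ½mv² ⇒ v = x√(k/m) = (0.437)√(1323/0.5) = 22.48 m/s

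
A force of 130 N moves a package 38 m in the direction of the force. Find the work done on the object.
W = F·d = (130)(38) = 4940 J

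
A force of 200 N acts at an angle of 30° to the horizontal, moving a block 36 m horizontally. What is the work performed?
W = F·d·cosθ = (200)(36)cos(30°) = 6235 J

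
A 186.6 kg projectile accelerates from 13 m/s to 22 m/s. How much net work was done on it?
W = ΔKE = ½m(v₂² − v₁²) = ½(186.6)(22² − 13²) = 29389.5 J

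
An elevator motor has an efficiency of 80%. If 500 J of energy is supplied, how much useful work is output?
W_out = η·W_in = 0.8·500 = 400.0 J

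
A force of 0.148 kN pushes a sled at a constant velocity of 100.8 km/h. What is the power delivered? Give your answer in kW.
Convert to SI: F = 148.0 N, v = 28.0 m/s
P = Fv = (148.0)(28.0) = 4144.0 W = 4.144 kW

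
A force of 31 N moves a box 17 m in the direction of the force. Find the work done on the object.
W = F·d = (31)(17) = 527.0 J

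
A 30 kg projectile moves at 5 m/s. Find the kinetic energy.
KE = ½mv² = ½(30)(5)² = 375.0 J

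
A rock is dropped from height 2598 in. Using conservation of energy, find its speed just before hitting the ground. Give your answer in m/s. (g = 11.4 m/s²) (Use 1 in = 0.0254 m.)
Convert to SI: h = 65.9892 m
mgh = ½mv² ⇒ v = √(2gh) = √(2·11.4·65.9892) = 38.79 m/s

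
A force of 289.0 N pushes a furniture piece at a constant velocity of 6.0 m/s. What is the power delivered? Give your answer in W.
P = Fv = (289.0)(6.0) = 1734 W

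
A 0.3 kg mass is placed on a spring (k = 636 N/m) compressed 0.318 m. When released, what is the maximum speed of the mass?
½kx² = ½mv² ⇒ v = x√(k/m) = (0.318)√(636/0.3) = 14.64 m/s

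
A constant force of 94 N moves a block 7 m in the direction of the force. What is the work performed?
W = F·d = (94)(7) = 658.0 J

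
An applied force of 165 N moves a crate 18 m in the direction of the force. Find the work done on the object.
W = F·d = (165)(18) = 2970 J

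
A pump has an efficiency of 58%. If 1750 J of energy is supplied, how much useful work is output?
W_out = η·W_in = 0.58·1750 = 1015.0 J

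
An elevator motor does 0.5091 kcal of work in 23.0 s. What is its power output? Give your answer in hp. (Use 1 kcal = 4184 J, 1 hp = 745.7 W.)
Convert to SI: W = 2130.07 J, t = 23.0 s
P = W/t = 2130.07/23.0 = 92.6119 W = 0.1242 hp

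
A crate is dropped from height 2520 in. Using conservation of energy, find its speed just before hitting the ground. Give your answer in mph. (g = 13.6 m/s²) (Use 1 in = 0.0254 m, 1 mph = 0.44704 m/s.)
Convert to SI: h = 64.008 m
mgh = ½mv² ⇒ v = √(2gh) = √(2·13.6·64.008) = 41.7255 m/s = 93.34 mph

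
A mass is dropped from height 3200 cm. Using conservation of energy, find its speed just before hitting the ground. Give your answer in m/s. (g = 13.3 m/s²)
Convert to SI: h = 32.0 m
mgh = ½mv² ⇒ v = √(2gh) = √(2·13.3·32.0) = 29.18 m/s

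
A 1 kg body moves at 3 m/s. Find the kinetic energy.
KE = ½mv² = ½(1)(3)² = 4.5 J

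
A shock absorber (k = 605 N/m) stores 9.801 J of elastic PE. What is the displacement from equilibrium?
x = √(2·PE/k) = √(2·9.801/605) = 0.18 m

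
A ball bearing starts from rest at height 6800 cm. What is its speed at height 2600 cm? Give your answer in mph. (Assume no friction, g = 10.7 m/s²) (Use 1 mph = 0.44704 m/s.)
Convert to SI: h₁−h₂ = 42.0 m
mgh₁ = mgh₂ + ½mv² ⇒ v = √(2g(h₁−h₂)) = √(2·10.7·42.0) = 29.98 m/s = 67.06 mph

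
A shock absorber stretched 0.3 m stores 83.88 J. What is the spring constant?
k = 2·PE/x² = 2·83.88/(0.3)² = 1864 N/m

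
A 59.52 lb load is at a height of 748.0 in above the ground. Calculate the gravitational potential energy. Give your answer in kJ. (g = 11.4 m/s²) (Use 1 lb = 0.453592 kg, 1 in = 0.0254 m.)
Convert to SI: m = 26.9978 kg, h = 18.9992 m
PE = mgh = (26.9978)(11.4)(18.9992) = 5847.48 J = 5.847 kJ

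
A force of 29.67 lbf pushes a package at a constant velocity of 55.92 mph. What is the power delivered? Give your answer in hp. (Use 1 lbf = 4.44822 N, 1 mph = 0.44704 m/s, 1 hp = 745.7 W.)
Convert to SI: F = 131.979 N, v = 24.9985 m/s
P = Fv = (131.979)(24.9985) = 3299.27 W = 4.424 hp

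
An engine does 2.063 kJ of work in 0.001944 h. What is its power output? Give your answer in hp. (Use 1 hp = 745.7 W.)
Convert to SI: W = 2063.0 J, t = 6.9984 s
P = W/t = 2063.0/6.9984 = 294.782 W = 0.3953 hp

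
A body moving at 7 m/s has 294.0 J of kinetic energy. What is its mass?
m = 2·KE/v² = 2·294.0/(7)² = 12.0 kg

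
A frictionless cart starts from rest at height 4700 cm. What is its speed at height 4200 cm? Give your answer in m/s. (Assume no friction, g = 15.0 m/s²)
Convert to SI: h₁−h₂ = 5.0 m
mgh₁ = mgh₂ + ½mv² ⇒ v = √(2g(h₁−h₂)) = √(2·15.0·5.0) = 12.25 m/s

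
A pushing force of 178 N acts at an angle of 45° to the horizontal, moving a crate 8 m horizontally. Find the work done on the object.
W = F·d·cosθ = (178)(8)cos(45°) = 1007 J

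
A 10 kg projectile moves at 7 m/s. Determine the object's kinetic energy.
KE = ½mv² = ½(10)(7)² = 245.0 J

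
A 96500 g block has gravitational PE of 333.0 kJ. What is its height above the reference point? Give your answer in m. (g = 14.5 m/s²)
Convert to SI: m = 96.5 kg, PE = 333000 J
h = PE/(mg) = 333000/(96.5·14.5) = 238.0 m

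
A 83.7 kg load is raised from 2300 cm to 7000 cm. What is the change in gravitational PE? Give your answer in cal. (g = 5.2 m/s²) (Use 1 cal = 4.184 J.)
Convert to SI: m = 83.7 kg, Δh = 47.0 m
ΔPE = mgΔh = (83.7)(5.2)(47.0) = 20456.3 J = 4889 cal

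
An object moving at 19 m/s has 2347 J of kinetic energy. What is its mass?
m = 2·KE/v² = 2·2347/(19)² = 13.0 kg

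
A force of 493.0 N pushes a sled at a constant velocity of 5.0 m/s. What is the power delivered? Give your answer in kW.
P = Fv = (493.0)(5.0) = 2465.0 W = 2.465 kW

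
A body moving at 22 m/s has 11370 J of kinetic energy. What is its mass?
m = 2·KE/v² = 2·11370/(22)² = 46.98 kg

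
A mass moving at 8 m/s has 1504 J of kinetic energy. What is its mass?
m = 2·KE/v² = 2·1504/(8)² = 47.0 kg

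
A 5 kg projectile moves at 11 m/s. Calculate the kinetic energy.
KE = ½mv² = ½(5)(11)² = 302.5 J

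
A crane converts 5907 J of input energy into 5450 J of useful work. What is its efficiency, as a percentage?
η = W_out/W_in = 5450/5907 = 92.26%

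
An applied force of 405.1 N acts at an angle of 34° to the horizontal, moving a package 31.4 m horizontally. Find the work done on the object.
W = F·d·cosθ = (405.1)(31.4)cos(34°) = 10550 J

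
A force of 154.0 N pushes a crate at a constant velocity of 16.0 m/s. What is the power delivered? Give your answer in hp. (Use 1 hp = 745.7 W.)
P = Fv = (154.0)(16.0) = 2464.0 W = 3.304 hp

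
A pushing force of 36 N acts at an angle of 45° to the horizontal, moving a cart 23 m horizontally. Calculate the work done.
W = F·d·cosθ = (36)(23)cos(45°) = 585.5 J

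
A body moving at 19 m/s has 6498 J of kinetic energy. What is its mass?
m = 2·KE/v² = 2·6498/(19)² = 36.0 kg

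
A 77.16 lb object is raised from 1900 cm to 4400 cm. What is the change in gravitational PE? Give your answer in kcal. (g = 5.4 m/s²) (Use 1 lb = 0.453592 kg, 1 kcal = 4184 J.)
Convert to SI: m = 34.9992 kg, Δh = 25.0 m
ΔPE = mgΔh = (34.9992)(5.4)(25.0) = 4724.89 J = 1.129 kcal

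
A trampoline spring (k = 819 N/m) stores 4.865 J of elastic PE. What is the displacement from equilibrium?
x = √(2·PE/k) = √(2·4.865/819) = 0.109 m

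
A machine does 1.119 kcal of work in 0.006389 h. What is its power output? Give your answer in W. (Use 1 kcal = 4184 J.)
Convert to SI: W = 4681.9 J, t = 23.0004 s
P = W/t = 4681.9/23.0004 = 203.6 W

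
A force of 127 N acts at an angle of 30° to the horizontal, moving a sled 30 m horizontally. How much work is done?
W = F·d·cosθ = (127)(30)cos(30°) = 3300 J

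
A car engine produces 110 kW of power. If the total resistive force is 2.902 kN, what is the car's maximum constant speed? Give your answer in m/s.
Convert to SI: F = 2902.0 N
P = Fv ⇒ v = P/F = 110000 W/2902.0 N = 37.9 m/s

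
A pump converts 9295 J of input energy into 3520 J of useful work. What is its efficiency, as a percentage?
η = W_out/W_in = 3520/9295 = 37.87%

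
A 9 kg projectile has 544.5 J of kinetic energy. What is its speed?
v = √(2·KE/m) = √(2·544.5/9) = 11.0 m/s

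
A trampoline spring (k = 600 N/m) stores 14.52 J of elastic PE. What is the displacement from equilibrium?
x = √(2·PE/k) = √(2·14.52/600) = 0.22 m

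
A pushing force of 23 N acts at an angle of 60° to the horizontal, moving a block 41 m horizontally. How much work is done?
W = F·d·cosθ = (23)(41)cos(60°) = 471.5 J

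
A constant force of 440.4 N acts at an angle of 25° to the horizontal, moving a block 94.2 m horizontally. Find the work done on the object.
W = F·d·cosθ = (440.4)(94.2)cos(25°) = 37600 J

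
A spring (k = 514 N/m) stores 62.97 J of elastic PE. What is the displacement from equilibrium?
x = √(2·PE/k) = √(2·62.97/514) = 0.495 m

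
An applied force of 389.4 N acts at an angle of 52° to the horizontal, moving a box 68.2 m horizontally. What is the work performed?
W = F·d·cosθ = (389.4)(68.2)cos(52°) = 16350 J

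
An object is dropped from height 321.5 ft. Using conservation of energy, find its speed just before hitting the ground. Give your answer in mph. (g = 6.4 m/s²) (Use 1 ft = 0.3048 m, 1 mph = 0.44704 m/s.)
Convert to SI: h = 97.9932 m
mgh = ½mv² ⇒ v = √(2gh) = √(2·6.4·97.9932) = 35.4163 m/s = 79.22 mph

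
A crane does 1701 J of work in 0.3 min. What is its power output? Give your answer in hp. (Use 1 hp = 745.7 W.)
Convert to SI: W = 1701.0 J, t = 18.0 s
P = W/t = 1701.0/18.0 = 94.5 W = 0.1267 hp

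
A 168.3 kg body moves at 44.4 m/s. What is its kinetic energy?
KE = ½mv² = ½(168.3)(44.4)² = 165900 J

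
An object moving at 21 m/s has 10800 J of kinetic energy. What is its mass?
m = 2·KE/v² = 2·10800/(21)² = 48.98 kg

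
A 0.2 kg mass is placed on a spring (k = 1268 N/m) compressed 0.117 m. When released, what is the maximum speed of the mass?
½kx² = ½mv² ⇒ v = x√(k/m) = (0.117)√(1268/0.2) = 9.316 m/s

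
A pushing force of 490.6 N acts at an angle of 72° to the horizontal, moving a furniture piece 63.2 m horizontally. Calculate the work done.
W = F·d·cosθ = (490.6)(63.2)cos(72°) = 9581 J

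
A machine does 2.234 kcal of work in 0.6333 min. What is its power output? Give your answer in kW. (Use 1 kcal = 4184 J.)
Convert to SI: W = 9347.06 J, t = 37.998 s
P = W/t = 9347.06/37.998 = 245.988 W = 0.246 kW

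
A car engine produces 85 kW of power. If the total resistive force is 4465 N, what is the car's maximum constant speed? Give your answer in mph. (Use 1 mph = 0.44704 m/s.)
P = Fv ⇒ v = P/F = 85000 W/4465.0 N = 19.037 m/s = 42.58 mph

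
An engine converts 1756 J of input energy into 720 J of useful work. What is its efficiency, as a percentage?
η = W_out/W_in = 720/1756 = 41.0%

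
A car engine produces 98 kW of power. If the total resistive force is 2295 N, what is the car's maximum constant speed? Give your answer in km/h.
P = Fv ⇒ v = P/F = 98000 W/2295.0 N = 42.7015 m/s = 153.7 km/h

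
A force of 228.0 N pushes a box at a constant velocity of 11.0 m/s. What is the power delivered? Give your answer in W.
P = Fv = (228.0)(11.0) = 2508 W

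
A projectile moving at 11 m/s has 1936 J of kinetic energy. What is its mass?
m = 2·KE/v² = 2·1936/(11)² = 32.0 kg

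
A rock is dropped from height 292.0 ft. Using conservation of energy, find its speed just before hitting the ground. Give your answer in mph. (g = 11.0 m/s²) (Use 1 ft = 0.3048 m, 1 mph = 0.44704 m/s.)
Convert to SI: h = 89.0016 m
mgh = ½mv² ⇒ v = √(2gh) = √(2·11.0·89.0016) = 44.2497 m/s = 98.98 mph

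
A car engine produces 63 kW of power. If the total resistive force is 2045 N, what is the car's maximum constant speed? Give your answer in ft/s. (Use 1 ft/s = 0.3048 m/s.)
P = Fv ⇒ v = P/F = 63000 W/2045.0 N = 30.8068 m/s = 101.1 ft/s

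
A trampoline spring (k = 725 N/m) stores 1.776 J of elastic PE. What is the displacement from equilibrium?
x = √(2·PE/k) = √(2·1.776/725) = 0.07 m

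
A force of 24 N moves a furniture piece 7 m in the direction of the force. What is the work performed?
W = F·d = (24)(7) = 168.0 J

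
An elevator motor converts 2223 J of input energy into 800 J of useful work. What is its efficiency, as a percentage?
η = W_out/W_in = 800/2223 = 35.99%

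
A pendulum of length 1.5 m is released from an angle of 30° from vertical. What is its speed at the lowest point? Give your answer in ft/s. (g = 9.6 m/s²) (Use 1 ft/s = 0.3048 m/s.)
h = L(1 − cosθ) = 1.5(1 − cos30°) = 0.200962 m
v = √(2gh) = √(2·9.6·0.200962) = 1.9643 m/s = 6.445 ft/s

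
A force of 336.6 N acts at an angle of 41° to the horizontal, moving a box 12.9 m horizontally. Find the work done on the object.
W = F·d·cosθ = (336.6)(12.9)cos(41°) = 3277 J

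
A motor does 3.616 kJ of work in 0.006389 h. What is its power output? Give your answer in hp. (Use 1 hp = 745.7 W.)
Convert to SI: W = 3616.0 J, t = 23.0004 s
P = W/t = 3616.0/23.0004 = 157.215 W = 0.2108 hp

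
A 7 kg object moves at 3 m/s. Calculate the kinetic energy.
KE = ½mv² = ½(7)(3)² = 31.5 J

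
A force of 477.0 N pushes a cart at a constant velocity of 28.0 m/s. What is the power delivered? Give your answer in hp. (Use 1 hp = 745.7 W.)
P = Fv = (477.0)(28.0) = 13356.0 W = 17.91 hp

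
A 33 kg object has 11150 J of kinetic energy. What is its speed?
v = √(2·KE/m) = √(2·11150/33) = 26.0 m/s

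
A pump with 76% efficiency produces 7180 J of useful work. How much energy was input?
W_in = W_out/η = 7180/0.76 = 9447 J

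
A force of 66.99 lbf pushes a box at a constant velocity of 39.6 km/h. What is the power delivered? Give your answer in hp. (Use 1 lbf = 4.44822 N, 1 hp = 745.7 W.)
Convert to SI: F = 297.986 N, v = 11.0 m/s
P = Fv = (297.986)(11.0) = 3277.85 W = 4.396 hp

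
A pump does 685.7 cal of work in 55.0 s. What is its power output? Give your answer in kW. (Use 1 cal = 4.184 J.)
Convert to SI: W = 2868.97 J, t = 55.0 s
P = W/t = 2868.97/55.0 = 52.1631 W = 0.05216 kW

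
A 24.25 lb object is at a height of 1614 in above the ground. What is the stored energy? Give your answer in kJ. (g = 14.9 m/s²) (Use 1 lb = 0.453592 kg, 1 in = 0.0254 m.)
Convert to SI: m = 10.9996 kg, h = 40.9956 m
PE = mgh = (10.9996)(14.9)(40.9956) = 6718.94 J = 6.719 kJ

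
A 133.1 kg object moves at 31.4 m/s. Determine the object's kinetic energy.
KE = ½mv² = ½(133.1)(31.4)² = 65620 J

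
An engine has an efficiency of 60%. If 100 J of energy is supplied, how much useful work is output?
W_out = η·W_in = 0.6·100 = 60.0 J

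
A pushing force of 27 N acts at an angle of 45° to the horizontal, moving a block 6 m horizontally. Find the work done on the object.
W = F·d·cosθ = (27)(6)cos(45°) = 114.6 J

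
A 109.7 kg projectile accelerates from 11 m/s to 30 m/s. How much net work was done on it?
W = ΔKE = ½m(v₂² − v₁²) = ½(109.7)(30² − 11²) = 42728.15 J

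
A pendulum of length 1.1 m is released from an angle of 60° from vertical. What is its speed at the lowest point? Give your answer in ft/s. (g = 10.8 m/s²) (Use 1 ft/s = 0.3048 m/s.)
h = L(1 − cosθ) = 1.1(1 − cos60°) = 0.55 m
v = √(2gh) = √(2·10.8·0.55) = 3.44674 m/s = 11.31 ft/s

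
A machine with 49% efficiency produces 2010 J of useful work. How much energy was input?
W_in = W_out/η = 2010/0.49 = 4102 J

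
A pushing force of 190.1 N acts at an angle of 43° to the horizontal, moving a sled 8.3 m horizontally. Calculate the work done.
W = F·d·cosθ = (190.1)(8.3)cos(43°) = 1154 J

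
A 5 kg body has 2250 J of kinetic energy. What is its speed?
v = √(2·KE/m) = √(2·2250/5) = 30.0 m/s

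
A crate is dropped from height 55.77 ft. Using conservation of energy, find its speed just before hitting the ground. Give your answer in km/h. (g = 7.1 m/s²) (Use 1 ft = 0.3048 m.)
Convert to SI: h = 16.9987 m
mgh = ½mv² ⇒ v = √(2gh) = √(2·7.1·16.9987) = 15.5365 m/s = 55.93 km/h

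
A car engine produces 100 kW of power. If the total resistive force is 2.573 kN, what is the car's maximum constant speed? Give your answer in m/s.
Convert to SI: F = 2573.0 N
P = Fv ⇒ v = P/F = 100000 W/2573.0 N = 38.87 m/s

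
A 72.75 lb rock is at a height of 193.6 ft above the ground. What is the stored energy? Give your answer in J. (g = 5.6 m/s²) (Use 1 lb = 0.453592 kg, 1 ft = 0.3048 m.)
Convert to SI: m = 32.9988 kg, h = 59.0093 m
PE = mgh = (32.9988)(5.6)(59.0093) = 10900 J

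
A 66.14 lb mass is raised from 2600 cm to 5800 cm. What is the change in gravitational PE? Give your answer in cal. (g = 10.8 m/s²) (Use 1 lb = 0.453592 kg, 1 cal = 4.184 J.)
Convert to SI: m = 30.0006 kg, Δh = 32.0 m
ΔPE = mgΔh = (30.0006)(10.8)(32.0) = 10368.2 J = 2478 cal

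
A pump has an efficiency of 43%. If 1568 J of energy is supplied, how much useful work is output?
W_out = η·W_in = 0.43·1568 = 674.24 J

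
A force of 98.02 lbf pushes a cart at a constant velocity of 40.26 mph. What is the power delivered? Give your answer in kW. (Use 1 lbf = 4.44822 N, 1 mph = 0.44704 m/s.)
Convert to SI: F = 436.015 N, v = 17.9978 m/s
P = Fv = (436.015)(17.9978) = 7847.32 W = 7.847 kW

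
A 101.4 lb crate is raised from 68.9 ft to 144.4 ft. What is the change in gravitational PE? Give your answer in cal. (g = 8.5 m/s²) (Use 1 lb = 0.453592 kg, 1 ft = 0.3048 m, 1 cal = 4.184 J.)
Convert to SI: m = 45.9942 kg, Δh = 23.0124 m
ΔPE = mgΔh = (45.9942)(8.5)(23.0124) = 8996.72 J = 2150 cal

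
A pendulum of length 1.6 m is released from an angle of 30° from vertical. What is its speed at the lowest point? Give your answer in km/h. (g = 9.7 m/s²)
h = L(1 − cosθ) = 1.6(1 − cos30°) = 0.214359 m
v = √(2gh) = √(2·9.7·0.214359) = 2.03926 m/s = 7.341 km/h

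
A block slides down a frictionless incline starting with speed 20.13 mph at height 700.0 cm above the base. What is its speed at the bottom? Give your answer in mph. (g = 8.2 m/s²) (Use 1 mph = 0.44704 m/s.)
Convert to SI: v₀ = 8.99892 m/s, h = 7.0 m
½mv₀² + mgh = ½mv² ⇒ v = √(v₀² + 2gh) = √(8.99892² + 2·8.2·7.0) = 13.9922 m/s = 31.3 mph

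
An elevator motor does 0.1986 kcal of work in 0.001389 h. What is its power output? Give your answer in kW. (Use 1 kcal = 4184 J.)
Convert to SI: W = 830.942 J, t = 5.0004 s
P = W/t = 830.942/5.0004 = 166.175 W = 0.1662 kW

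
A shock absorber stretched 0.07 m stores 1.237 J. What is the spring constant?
k = 2·PE/x² = 2·1.237/(0.07)² = 504.9 N/m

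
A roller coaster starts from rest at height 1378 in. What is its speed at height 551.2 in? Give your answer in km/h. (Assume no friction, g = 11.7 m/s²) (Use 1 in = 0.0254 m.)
Convert to SI: h₁−h₂ = 21.0007 m
mgh₁ = mgh₂ + ½mv² ⇒ v = √(2g(h₁−h₂)) = √(2·11.7·21.0007) = 22.1679 m/s = 79.8 km/h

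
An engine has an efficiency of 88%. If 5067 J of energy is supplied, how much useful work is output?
W_out = η·W_in = 0.88·5067 = 4458.96 J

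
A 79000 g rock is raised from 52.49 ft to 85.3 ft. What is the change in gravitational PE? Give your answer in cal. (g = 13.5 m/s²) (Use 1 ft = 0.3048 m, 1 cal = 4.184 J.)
Convert to SI: m = 79.0 kg, Δh = 10.0005 m
ΔPE = mgΔh = (79.0)(13.5)(10.0005) = 10665.5 J = 2549 cal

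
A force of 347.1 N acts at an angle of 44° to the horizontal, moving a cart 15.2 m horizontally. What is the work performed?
W = F·d·cosθ = (347.1)(15.2)cos(44°) = 3795 J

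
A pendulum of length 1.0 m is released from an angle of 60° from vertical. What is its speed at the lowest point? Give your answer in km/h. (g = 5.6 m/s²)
h = L(1 − cosθ) = 1.0(1 − cos60°) = 0.5 m
v = √(2gh) = √(2·5.6·0.5) = 2.36643 m/s = 8.519 km/h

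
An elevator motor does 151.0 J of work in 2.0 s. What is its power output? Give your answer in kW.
P = W/t = 151.0/2.0 = 75.5 W = 0.0755 kW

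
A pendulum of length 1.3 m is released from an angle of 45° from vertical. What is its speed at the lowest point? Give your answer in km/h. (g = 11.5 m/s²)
h = L(1 − cosθ) = 1.3(1 − cos45°) = 0.380761 m
v = √(2gh) = √(2·11.5·0.380761) = 2.95931 m/s = 10.65 km/h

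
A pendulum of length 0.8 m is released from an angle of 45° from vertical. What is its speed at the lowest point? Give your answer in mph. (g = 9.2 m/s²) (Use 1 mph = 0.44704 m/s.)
h = L(1 − cosθ) = 0.8(1 − cos45°) = 0.234315 m
v = √(2gh) = √(2·9.2·0.234315) = 2.07639 m/s = 4.645 mph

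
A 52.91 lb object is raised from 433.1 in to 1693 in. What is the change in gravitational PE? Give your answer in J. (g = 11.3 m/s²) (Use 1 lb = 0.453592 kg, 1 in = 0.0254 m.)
Convert to SI: m = 23.9996 kg, Δh = 32.0015 m
ΔPE = mgΔh = (23.9996)(11.3)(32.0015) = 8679 J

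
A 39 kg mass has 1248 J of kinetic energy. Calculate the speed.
v = √(2·KE/m) = √(2·1248/39) = 8.0 m/s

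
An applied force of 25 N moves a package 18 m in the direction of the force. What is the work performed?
W = F·d = (25)(18) = 450.0 J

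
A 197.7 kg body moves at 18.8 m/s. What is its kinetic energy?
KE = ½mv² = ½(197.7)(18.8)² = 34940 J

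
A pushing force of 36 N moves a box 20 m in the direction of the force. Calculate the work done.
W = F·d = (36)(20) = 720.0 J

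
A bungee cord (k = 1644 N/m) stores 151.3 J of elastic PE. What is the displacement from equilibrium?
x = √(2·PE/k) = √(2·151.3/1644) = 0.429 m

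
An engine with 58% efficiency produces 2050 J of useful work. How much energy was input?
W_in = W_out/η = 2050/0.58 = 3534 J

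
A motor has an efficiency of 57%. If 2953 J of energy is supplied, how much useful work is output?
W_out = η·W_in = 0.57·2953 = 1683.21 J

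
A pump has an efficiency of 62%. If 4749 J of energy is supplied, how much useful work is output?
W_out = η·W_in = 0.62·4749 = 2944.38 J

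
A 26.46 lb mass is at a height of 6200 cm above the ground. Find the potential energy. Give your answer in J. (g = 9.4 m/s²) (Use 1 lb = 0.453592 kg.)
Convert to SI: m = 12.002 kg, h = 62.0 m
PE = mgh = (12.002)(9.4)(62.0) = 6995 J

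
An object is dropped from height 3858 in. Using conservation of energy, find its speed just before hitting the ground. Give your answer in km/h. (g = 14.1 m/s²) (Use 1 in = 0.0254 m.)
Convert to SI: h = 97.9932 m
mgh = ½mv² ⇒ v = √(2gh) = √(2·14.1·97.9932) = 52.5681 m/s = 189.2 km/h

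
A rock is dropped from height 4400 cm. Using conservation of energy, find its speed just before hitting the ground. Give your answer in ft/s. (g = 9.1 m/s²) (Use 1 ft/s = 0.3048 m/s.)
Convert to SI: h = 44.0 m
mgh = ½mv² ⇒ v = √(2gh) = √(2·9.1·44.0) = 28.2984 m/s = 92.84 ft/s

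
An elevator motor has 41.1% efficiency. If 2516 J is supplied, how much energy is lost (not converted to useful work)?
W_lost = W_in(1 − η) = 2516·(1 − 0.411) = 1482 J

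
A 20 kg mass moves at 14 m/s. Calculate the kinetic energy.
KE = ½mv² = ½(20)(14)² = 1960.0 J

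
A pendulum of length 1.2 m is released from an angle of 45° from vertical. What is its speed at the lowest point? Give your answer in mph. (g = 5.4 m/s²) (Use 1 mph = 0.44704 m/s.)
h = L(1 − cosθ) = 1.2(1 − cos45°) = 0.351472 m
v = √(2gh) = √(2·5.4·0.351472) = 1.94831 m/s = 4.358 mph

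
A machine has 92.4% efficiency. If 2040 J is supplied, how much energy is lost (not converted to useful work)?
W_lost = W_in(1 − η) = 2040·(1 − 0.924) = 155.0 J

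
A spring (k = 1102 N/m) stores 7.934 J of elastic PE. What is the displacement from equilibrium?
x = √(2·PE/k) = √(2·7.934/1102) = 0.12 m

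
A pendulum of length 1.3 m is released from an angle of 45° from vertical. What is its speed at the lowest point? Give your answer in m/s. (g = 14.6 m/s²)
h = L(1 − cosθ) = 1.3(1 − cos45°) = 0.380761 m
v = √(2gh) = √(2·14.6·0.380761) = 3.334 m/s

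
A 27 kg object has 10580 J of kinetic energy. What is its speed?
v = √(2·KE/m) = √(2·10580/27) = 27.99 m/s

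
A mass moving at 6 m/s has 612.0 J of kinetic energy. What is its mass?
m = 2·KE/v² = 2·612.0/(6)² = 34.0 kg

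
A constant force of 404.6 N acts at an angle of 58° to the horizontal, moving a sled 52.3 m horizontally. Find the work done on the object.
W = F·d·cosθ = (404.6)(52.3)cos(58°) = 11210 J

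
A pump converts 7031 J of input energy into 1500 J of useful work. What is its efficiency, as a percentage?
η = W_out/W_in = 1500/7031 = 21.33%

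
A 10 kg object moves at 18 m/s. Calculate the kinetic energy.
KE = ½mv² = ½(10)(18)² = 1620.0 J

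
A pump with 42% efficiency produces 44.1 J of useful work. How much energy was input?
W_in = W_out/η = 44.1/0.42 = 105.0 J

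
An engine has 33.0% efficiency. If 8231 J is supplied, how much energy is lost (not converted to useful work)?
W_lost = W_in(1 − η) = 8231·(1 − 0.33) = 5515 J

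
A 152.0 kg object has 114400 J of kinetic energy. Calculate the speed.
v = √(2·KE/m) = √(2·114400/152.0) = 38.8 m/s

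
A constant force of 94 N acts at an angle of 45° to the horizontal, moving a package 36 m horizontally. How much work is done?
W = F·d·cosθ = (94)(36)cos(45°) = 2393 J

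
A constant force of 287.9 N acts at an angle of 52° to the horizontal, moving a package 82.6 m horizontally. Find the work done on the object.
W = F·d·cosθ = (287.9)(82.6)cos(52°) = 14640 J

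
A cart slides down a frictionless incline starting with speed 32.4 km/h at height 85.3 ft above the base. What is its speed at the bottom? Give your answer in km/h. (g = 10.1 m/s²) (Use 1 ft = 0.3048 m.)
Convert to SI: v₀ = 9.0 m/s, h = 25.9994 m
½mv₀² + mgh = ½mv² ⇒ v = √(v₀² + 2gh) = √(9.0² + 2·10.1·25.9994) = 24.6209 m/s = 88.64 km/h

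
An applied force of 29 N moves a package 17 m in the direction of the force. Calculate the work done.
W = F·d = (29)(17) = 493.0 J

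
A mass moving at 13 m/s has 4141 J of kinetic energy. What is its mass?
m = 2·KE/v² = 2·4141/(13)² = 49.01 kg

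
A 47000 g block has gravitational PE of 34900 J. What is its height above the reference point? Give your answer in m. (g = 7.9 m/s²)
Convert to SI: m = 47.0 kg, PE = 34900.0 J
h = PE/(mg) = 34900.0/(47.0·7.9) = 93.99 m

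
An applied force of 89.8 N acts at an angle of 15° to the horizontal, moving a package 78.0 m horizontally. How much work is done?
W = F·d·cosθ = (89.8)(78.0)cos(15°) = 6766 J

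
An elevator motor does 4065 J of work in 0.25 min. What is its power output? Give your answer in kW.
Convert to SI: W = 4065.0 J, t = 15.0 s
P = W/t = 4065.0/15.0 = 271.0 W = 0.271 kW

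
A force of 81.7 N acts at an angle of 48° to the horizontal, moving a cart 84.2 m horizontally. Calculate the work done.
W = F·d·cosθ = (81.7)(84.2)cos(48°) = 4603 J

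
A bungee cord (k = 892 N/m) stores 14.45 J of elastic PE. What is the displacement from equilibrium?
x = √(2·PE/k) = √(2·14.45/892) = 0.18 m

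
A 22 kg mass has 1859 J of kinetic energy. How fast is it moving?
v = √(2·KE/m) = √(2·1859/22) = 13.0 m/s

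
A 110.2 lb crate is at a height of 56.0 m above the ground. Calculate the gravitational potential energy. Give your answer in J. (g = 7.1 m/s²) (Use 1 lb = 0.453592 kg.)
Convert to SI: m = 49.9858 kg, h = 56.0 m
PE = mgh = (49.9858)(7.1)(56.0) = 19870 J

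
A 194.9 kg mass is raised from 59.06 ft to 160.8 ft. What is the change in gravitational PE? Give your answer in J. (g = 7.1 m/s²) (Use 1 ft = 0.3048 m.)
Convert to SI: m = 194.9 kg, Δh = 31.0104 m
ΔPE = mgΔh = (194.9)(7.1)(31.0104) = 42910 J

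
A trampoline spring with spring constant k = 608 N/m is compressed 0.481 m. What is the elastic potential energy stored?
PE = ½kx² = ½(608)(0.481)² = 70.33 J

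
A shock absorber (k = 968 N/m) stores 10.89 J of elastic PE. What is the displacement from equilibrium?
x = √(2·PE/k) = √(2·10.89/968) = 0.15 m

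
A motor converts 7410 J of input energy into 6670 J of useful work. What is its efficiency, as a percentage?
η = W_out/W_in = 6670/7410 = 90.01%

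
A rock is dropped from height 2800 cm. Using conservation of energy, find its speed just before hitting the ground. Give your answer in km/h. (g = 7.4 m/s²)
Convert to SI: h = 28.0 m
mgh = ½mv² ⇒ v = √(2gh) = √(2·7.4·28.0) = 20.3568 m/s = 73.28 km/h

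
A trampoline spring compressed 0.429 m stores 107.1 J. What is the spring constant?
k = 2·PE/x² = 2·107.1/(0.429)² = 1164 N/m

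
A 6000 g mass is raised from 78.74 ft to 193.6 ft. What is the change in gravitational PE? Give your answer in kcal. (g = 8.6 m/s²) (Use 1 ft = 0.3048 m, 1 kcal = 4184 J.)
Convert to SI: m = 6.0 kg, Δh = 35.0093 m
ΔPE = mgΔh = (6.0)(8.6)(35.0093) = 1806.48 J = 0.4318 kcal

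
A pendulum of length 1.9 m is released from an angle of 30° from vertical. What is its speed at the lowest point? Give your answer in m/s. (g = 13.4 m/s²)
h = L(1 − cosθ) = 1.9(1 − cos30°) = 0.254552 m
v = √(2gh) = √(2·13.4·0.254552) = 2.612 m/s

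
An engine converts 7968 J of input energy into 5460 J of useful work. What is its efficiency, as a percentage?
η = W_out/W_in = 5460/7968 = 68.52%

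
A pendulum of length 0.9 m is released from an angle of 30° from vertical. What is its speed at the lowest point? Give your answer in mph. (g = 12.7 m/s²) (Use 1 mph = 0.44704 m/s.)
h = L(1 − cosθ) = 0.9(1 − cos30°) = 0.120577 m
v = √(2gh) = √(2·12.7·0.120577) = 1.75005 m/s = 3.915 mph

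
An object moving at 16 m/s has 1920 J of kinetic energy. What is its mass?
m = 2·KE/v² = 2·1920/(16)² = 15.0 kg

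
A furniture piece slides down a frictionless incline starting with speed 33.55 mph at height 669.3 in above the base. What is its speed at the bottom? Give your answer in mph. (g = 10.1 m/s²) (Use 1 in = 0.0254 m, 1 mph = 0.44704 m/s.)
Convert to SI: v₀ = 14.9982 m/s, h = 17.0002 m
½mv₀² + mgh = ½mv² ⇒ v = √(v₀² + 2gh) = √(14.9982² + 2·10.1·17.0002) = 23.8401 m/s = 53.33 mph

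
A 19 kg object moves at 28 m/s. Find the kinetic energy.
KE = ½mv² = ½(19)(28)² = 7448.0 J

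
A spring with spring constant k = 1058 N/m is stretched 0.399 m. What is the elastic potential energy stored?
PE = ½kx² = ½(1058)(0.399)² = 84.22 J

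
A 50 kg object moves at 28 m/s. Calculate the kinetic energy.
KE = ½mv² = ½(50)(28)² = 19600.0 J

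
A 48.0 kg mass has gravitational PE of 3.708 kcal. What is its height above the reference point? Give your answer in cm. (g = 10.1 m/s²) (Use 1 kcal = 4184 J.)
Convert to SI: m = 48.0 kg, PE = 15514.3 J
h = PE/(mg) = 15514.3/(48.0·10.1) = 32.0014 m = 3200 cm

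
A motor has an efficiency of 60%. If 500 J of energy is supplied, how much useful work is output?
W_out = η·W_in = 0.6·500 = 300.0 J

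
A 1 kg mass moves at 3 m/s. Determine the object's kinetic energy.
KE = ½mv² = ½(1)(3)² = 4.5 J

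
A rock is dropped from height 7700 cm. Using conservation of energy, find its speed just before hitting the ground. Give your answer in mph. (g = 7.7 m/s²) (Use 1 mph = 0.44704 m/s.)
Convert to SI: h = 77.0 m
mgh = ½mv² ⇒ v = √(2gh) = √(2·7.7·77.0) = 34.4354 m/s = 77.03 mph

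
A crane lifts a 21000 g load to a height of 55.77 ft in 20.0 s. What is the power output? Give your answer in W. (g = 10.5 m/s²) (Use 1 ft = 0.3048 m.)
Convert to SI: m = 21.0 kg, h = 16.9987 m, t = 20.0 s
P = mgh/t = (21.0)(10.5)(16.9987)/20.0 = 187.4 W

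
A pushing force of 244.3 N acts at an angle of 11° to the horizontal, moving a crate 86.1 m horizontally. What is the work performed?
W = F·d·cosθ = (244.3)(86.1)cos(11°) = 20650 J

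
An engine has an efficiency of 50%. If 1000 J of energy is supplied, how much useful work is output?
W_out = η·W_in = 0.5·1000 = 500.0 J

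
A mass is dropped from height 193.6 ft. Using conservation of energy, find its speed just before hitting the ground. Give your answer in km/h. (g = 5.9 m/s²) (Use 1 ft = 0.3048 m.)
Convert to SI: h = 59.0093 m
mgh = ½mv² ⇒ v = √(2gh) = √(2·5.9·59.0093) = 26.3877 m/s = 95.0 km/h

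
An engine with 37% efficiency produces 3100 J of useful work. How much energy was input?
W_in = W_out/η = 3100/0.37 = 8378 J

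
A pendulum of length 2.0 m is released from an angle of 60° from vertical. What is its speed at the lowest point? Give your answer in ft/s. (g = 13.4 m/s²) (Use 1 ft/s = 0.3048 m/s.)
h = L(1 − cosθ) = 2.0(1 − cos60°) = 1.0 m
v = √(2gh) = √(2·13.4·1.0) = 5.17687 m/s = 16.98 ft/s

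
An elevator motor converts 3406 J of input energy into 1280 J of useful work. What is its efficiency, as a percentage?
η = W_out/W_in = 1280/3406 = 37.58%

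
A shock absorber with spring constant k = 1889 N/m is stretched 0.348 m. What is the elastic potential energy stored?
PE = ½kx² = ½(1889)(0.348)² = 114.4 J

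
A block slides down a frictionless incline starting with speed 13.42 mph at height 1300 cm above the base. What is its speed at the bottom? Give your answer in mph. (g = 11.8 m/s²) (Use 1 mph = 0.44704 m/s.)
Convert to SI: v₀ = 5.99928 m/s, h = 13.0 m
½mv₀² + mgh = ½mv² ⇒ v = √(v₀² + 2gh) = √(5.99928² + 2·11.8·13.0) = 18.5146 m/s = 41.42 mph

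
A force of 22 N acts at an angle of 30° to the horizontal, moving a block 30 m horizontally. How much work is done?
W = F·d·cosθ = (22)(30)cos(30°) = 571.6 J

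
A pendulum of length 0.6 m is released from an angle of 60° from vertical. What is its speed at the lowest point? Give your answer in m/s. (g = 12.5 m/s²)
h = L(1 − cosθ) = 0.6(1 − cos60°) = 0.3 m
v = √(2gh) = √(2·12.5·0.3) = 2.739 m/s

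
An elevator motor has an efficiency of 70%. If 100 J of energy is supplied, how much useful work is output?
W_out = η·W_in = 0.7·100 = 70.0 J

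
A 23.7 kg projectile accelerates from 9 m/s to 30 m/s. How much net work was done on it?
W = ΔKE = ½m(v₂² − v₁²) = ½(23.7)(30² − 9²) = 9705.15 J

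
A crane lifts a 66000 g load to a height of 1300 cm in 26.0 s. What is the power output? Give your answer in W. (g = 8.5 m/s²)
Convert to SI: m = 66.0 kg, h = 13.0 m, t = 26.0 s
P = mgh/t = (66.0)(8.5)(13.0)/26.0 = 280.5 W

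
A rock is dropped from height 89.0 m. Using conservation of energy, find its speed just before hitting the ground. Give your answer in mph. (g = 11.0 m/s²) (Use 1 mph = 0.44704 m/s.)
mgh = ½mv² ⇒ v = √(2gh) = √(2·11.0·89.0) = 44.2493 m/s = 98.98 mph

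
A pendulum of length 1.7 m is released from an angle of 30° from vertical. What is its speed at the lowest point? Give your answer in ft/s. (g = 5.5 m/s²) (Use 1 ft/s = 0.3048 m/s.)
h = L(1 − cosθ) = 1.7(1 − cos30°) = 0.227757 m
v = √(2gh) = √(2·5.5·0.227757) = 1.58282 m/s = 5.193 ft/s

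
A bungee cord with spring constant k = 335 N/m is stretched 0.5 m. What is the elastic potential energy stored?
PE = ½kx² = ½(335)(0.5)² = 41.88 J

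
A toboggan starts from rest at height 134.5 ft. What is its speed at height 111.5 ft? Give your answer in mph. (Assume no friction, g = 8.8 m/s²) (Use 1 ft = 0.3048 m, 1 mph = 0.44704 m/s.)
Convert to SI: h₁−h₂ = 7.0104 m
mgh₁ = mgh₂ + ½mv² ⇒ v = √(2g(h₁−h₂)) = √(2·8.8·7.0104) = 11.1078 m/s = 24.85 mph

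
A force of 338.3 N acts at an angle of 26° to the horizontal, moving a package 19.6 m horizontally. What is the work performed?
W = F·d·cosθ = (338.3)(19.6)cos(26°) = 5960 J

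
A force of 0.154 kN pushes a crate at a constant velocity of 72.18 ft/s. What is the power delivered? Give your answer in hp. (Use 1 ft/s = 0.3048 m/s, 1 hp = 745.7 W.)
Convert to SI: F = 154.0 N, v = 22.0005 m/s
P = Fv = (154.0)(22.0005) = 3388.07 W = 4.543 hp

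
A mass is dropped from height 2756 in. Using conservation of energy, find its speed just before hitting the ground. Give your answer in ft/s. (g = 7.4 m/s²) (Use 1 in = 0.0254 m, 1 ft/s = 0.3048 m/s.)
Convert to SI: h = 70.0024 m
mgh = ½mv² ⇒ v = √(2gh) = √(2·7.4·70.0024) = 32.1875 m/s = 105.6 ft/s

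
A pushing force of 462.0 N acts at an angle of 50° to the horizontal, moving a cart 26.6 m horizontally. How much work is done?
W = F·d·cosθ = (462.0)(26.6)cos(50°) = 7899 J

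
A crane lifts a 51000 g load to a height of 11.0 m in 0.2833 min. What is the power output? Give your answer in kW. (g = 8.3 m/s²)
Convert to SI: m = 51.0 kg, h = 11.0 m, t = 16.998 s
P = mgh/t = (51.0)(8.3)(11.0)/16.998 = 273.932 W = 0.2739 kW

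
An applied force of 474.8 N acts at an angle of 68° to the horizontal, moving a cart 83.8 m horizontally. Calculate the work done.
W = F·d·cosθ = (474.8)(83.8)cos(68°) = 14900 J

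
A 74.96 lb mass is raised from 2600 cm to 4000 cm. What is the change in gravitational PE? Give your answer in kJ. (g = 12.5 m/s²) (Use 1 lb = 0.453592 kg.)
Convert to SI: m = 34.0013 kg, Δh = 14.0 m
ΔPE = mgΔh = (34.0013)(12.5)(14.0) = 5950.22 J = 5.95 kJ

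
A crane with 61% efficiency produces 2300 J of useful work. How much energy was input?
W_in = W_out/η = 2300/0.61 = 3770 J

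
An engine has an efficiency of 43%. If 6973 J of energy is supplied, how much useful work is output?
W_out = η·W_in = 0.43·6973 = 2998.39 J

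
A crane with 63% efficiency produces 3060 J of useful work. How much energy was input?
W_in = W_out/η = 3060/0.63 = 4857 J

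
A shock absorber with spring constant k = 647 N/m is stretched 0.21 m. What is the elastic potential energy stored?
PE = ½kx² = ½(647)(0.21)² = 14.27 J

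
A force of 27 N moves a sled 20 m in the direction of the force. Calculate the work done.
W = F·d = (27)(20) = 540.0 J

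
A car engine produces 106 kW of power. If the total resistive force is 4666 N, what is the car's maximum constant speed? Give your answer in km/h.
P = Fv ⇒ v = P/F = 106000 W/4666.0 N = 22.7175 m/s = 81.78 km/h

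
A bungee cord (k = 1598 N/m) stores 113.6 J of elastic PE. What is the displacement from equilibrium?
x = √(2·PE/k) = √(2·113.6/1598) = 0.3771 m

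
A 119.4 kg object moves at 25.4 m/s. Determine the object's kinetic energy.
KE = ½mv² = ½(119.4)(25.4)² = 38520 J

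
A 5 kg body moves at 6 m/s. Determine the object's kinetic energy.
KE = ½mv² = ½(5)(6)² = 90.0 J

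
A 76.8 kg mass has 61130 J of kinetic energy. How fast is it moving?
v = √(2·KE/m) = √(2·61130/76.8) = 39.9 m/s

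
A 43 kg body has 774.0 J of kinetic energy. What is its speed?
v = √(2·KE/m) = √(2·774.0/43) = 6.0 m/s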